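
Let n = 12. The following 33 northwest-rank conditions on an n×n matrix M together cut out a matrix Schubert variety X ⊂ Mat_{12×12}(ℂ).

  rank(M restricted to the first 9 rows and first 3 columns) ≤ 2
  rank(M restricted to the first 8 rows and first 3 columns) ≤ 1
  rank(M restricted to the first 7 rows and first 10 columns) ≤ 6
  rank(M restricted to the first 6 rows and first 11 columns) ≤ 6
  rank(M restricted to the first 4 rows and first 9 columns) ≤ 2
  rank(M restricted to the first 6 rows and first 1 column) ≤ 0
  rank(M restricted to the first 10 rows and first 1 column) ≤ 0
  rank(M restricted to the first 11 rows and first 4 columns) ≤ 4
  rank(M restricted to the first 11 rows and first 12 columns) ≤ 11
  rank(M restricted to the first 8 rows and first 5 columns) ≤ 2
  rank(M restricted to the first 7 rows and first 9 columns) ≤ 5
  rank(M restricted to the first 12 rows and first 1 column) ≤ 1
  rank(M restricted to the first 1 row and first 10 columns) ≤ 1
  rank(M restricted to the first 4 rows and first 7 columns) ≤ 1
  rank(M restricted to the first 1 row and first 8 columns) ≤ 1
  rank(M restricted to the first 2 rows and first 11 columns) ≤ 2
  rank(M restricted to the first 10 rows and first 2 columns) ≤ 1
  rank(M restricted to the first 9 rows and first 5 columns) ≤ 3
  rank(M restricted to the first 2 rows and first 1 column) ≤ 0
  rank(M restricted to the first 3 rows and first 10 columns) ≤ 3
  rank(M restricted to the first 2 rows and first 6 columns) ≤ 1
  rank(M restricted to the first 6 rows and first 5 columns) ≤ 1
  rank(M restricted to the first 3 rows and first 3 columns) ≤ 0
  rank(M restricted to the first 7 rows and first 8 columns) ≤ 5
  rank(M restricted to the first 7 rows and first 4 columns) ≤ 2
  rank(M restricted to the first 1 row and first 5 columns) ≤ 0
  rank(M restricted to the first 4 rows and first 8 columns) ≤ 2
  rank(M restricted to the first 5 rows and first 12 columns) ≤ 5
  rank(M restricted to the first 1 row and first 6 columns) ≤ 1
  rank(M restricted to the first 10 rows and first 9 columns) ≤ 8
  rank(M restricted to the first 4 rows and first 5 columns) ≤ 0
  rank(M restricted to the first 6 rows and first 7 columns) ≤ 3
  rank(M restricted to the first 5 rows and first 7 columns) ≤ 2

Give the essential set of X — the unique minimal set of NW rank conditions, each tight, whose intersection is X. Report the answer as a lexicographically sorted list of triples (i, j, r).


Rank table r_w(12×12) implied by the 33 constraints:

  row 1: 0 | 0 | 0 | 0 | 0 | 1 | 1 | 1 | 1 | 1 | 1 | 1
  row 2: 0 | 0 | 0 | 0 | 0 | 1 | 1 | 2 | 2 | 2 | 2 | 2
  row 3: 0 | 0 | 0 | 0 | 0 | 1 | 1 | 2 | 2 | 3 | 3 | 3
  row 4: 0 | 0 | 0 | 0 | 0 | 1 | 1 | 2 | 2 | 3 | 4 | 4
  row 5: 0 | 1 | 1 | 1 | 1 | 2 | 2 | 3 | 3 | 4 | 5 | 5
  row 6: 0 | 1 | 1 | 1 | 1 | 2 | 3 | 4 | 4 | 5 | 6 | 6
  row 7: 0 | 1 | 1 | 2 | 2 | 3 | 4 | 5 | 5 | 6 | 7 | 7
  row 8: 0 | 1 | 1 | 2 | 2 | 3 | 4 | 5 | 6 | 7 | 8 | 8
  row 9: 0 | 1 | 2 | 3 | 3 | 4 | 5 | 6 | 7 | 8 | 9 | 9
  row 10: 0 | 1 | 2 | 3 | 4 | 5 | 6 | 7 | 8 | 9 | 10 | 10
  row 11: 1 | 2 | 3 | 4 | 5 | 6 | 7 | 8 | 9 | 10 | 11 | 11
  row 12: 1 | 2 | 3 | 4 | 5 | 6 | 7 | 8 | 9 | 10 | 11 | 12

second differences of R give the permutation w = (6, 8, 10, 11, 2, 7, 4, 9, 3, 5, 1, 12).

|D(w)|=37, |Ess(w)|=7:

[(4, 5, 0), (4, 7, 1), (4, 9, 2), (6, 5, 1), (8, 3, 1), (8, 5, 2), (10, 1, 0)]


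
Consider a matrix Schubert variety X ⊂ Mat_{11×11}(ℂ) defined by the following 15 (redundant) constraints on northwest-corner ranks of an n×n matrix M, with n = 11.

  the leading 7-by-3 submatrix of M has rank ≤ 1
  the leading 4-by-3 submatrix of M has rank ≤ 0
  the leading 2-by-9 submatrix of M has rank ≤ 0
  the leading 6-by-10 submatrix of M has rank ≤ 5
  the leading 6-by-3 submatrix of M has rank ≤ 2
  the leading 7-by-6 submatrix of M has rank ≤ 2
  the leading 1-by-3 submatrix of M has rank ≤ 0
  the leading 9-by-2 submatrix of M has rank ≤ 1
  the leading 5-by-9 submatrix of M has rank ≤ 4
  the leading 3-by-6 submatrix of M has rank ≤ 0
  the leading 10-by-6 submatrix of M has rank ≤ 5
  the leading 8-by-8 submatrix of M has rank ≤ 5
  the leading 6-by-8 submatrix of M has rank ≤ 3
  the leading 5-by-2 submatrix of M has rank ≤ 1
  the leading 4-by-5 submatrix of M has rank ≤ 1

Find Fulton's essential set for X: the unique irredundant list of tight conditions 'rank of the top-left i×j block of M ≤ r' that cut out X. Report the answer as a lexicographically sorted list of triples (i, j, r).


The tightest implied rank at each (i,j), from the 15 conditions:

  0, 0, 0, 0, 0, 0, 0, 0, 0, 1, 1
  0, 0, 0, 0, 0, 0, 0, 0, 0, 1, 2
  0, 0, 0, 0, 0, 0, 1, 1, 1, 2, 3
  0, 0, 0, 1, 1, 1, 2, 2, 2, 3, 4
  1, 1, 1, 2, 2, 2, 3, 3, 3, 4, 5
  1, 1, 1, 2, 2, 2, 3, 3, 4, 5, 6
  1, 1, 1, 2, 2, 2, 3, 4, 5, 6, 7
  1, 1, 2, 3, 3, 3, 4, 5, 6, 7, 8
  1, 1, 2, 3, 4, 4, 5, 6, 7, 8, 9
  1, 2, 3, 4, 5, 5, 6, 7, 8, 9, 10
  1, 2, 3, 4, 5, 6, 7, 8, 9, 10, 11

so w = (10, 11, 7, 4, 1, 9, 8, 3, 5, 2, 6).

|D(w)|=38, |Ess(w)|=7:

[(2, 9, 0), (3, 6, 0), (4, 3, 0), (6, 8, 3), (7, 3, 1), (7, 6, 2), (9, 2, 1)]


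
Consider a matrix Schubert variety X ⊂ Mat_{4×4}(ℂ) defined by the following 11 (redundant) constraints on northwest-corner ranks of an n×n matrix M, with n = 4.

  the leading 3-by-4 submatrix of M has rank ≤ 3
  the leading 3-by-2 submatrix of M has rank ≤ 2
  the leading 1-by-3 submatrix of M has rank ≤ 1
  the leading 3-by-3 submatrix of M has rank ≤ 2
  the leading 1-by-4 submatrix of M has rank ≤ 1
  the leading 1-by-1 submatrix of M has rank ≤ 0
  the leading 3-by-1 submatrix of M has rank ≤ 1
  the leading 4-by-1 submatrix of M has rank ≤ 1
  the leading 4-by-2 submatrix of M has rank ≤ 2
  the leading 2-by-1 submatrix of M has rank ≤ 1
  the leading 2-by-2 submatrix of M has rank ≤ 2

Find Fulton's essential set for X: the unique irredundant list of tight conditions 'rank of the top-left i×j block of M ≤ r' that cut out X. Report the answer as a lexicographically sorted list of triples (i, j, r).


The tightest implied rank at each (i,j), from the 11 conditions:

  R[1]: 0 | 1 | 1 | 1
  R[2]: 1 | 2 | 2 | 2
  R[3]: 1 | 2 | 2 | 3
  R[4]: 1 | 2 | 3 | 4

second differences of R give the permutation w = (2, 1, 4, 3).

2 SE-corners of the 2-cell Rothe diagram give Ess(w):

[(1, 1, 0), (3, 3, 2)]


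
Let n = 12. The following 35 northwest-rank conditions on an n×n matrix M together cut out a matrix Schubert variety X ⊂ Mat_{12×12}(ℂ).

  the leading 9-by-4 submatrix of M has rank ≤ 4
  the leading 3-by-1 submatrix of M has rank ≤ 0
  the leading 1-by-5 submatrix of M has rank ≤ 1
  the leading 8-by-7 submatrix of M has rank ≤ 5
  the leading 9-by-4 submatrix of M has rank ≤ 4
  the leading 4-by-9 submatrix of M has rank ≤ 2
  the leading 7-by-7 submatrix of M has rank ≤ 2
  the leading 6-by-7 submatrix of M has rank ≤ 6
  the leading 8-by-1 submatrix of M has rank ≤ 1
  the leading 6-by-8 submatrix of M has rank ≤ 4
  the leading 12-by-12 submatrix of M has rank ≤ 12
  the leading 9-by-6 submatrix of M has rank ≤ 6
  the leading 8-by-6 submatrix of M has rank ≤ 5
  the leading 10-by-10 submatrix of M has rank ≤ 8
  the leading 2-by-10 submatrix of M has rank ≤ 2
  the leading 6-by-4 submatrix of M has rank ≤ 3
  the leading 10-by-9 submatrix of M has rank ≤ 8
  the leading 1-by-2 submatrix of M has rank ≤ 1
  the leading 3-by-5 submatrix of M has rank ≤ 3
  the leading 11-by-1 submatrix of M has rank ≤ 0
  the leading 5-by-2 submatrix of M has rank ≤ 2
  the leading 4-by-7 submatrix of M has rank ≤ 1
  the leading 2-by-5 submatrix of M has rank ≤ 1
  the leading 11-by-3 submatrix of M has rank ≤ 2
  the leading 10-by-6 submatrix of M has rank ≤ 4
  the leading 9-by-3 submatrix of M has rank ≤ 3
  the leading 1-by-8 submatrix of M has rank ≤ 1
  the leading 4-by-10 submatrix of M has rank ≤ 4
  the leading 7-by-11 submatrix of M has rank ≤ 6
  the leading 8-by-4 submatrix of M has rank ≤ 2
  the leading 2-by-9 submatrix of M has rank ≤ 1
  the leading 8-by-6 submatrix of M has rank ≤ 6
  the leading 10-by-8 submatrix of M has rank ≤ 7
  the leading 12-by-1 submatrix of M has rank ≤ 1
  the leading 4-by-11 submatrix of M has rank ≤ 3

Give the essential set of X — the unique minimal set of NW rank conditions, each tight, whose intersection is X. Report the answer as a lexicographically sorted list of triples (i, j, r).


Rank table r_w(12×12) implied by the 35 constraints:

  R[1]: 0 | 1 | 1 | 1 | 1 | 1 | 1 | 1 | 1 | 1 | 1 | 1
  R[2]: 0 | 1 | 1 | 1 | 1 | 1 | 1 | 1 | 1 | 2 | 2 | 2
  R[3]: 0 | 1 | 1 | 1 | 1 | 1 | 1 | 2 | 2 | 3 | 3 | 3
  R[4]: 0 | 1 | 1 | 1 | 1 | 1 | 1 | 2 | 2 | 3 | 3 | 4
  R[5]: 0 | 1 | 2 | 2 | 2 | 2 | 2 | 3 | 3 | 4 | 4 | 5
  R[6]: 0 | 1 | 2 | 2 | 2 | 2 | 2 | 3 | 4 | 5 | 5 | 6
  R[7]: 0 | 1 | 2 | 2 | 2 | 2 | 2 | 3 | 4 | 5 | 6 | 7
  R[8]: 0 | 1 | 2 | 2 | 3 | 3 | 3 | 4 | 5 | 6 | 7 | 8
  R[9]: 0 | 1 | 2 | 3 | 4 | 4 | 4 | 5 | 6 | 7 | 8 | 9
  R[10]: 0 | 1 | 2 | 3 | 4 | 4 | 5 | 6 | 7 | 8 | 9 | 10
  R[11]: 0 | 1 | 2 | 3 | 4 | 5 | 6 | 7 | 8 | 9 | 10 | 11
  R[12]: 1 | 2 | 3 | 4 | 5 | 6 | 7 | 8 | 9 | 10 | 11 | 12

so w = (2, 10, 8, 12, 3, 9, 11, 5, 4, 7, 6, 1).

D(w) has 40 cells with 8 SE-corners; essential set:

[(2, 9, 1), (4, 7, 1), (4, 9, 2), (4, 11, 3), (7, 7, 2), (8, 4, 2), (10, 6, 4), (11, 1, 0)]


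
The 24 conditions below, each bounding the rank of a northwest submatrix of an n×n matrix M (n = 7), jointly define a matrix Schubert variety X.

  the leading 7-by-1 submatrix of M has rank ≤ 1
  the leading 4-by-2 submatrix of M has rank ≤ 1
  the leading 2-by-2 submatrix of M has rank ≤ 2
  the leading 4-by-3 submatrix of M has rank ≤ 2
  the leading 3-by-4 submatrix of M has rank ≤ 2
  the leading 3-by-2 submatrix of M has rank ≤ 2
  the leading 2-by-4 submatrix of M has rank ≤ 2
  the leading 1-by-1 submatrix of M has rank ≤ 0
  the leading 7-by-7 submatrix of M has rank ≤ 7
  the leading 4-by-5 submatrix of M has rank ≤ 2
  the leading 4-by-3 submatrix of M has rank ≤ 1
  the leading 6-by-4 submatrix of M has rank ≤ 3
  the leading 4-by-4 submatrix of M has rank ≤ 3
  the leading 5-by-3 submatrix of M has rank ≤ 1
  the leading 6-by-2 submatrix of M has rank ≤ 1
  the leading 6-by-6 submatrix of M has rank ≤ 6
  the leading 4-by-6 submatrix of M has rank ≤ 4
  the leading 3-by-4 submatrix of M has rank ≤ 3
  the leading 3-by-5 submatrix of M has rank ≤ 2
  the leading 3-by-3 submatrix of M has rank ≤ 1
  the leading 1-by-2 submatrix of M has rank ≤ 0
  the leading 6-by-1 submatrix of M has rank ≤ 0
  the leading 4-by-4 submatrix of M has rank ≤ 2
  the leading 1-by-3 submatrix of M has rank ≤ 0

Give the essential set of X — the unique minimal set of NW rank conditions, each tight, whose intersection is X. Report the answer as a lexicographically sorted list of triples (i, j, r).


The tightest implied rank at each (i,j), from the 24 conditions:

  0  0  0  1  1  1  1
  0  1  1  2  2  2  2
  0  1  1  2  2  3  3
  0  1  1  2  2  3  4
  0  1  1  2  3  4  5
  0  1  2  3  4  5  6
  1  2  3  4  5  6  7

second differences of R give the permutation w = (4, 2, 6, 7, 5, 3, 1).

D(w) has 13 cells with 4 SE-corners; essential set:

[(1, 3, 0), (4, 5, 2), (5, 3, 1), (6, 1, 0)]


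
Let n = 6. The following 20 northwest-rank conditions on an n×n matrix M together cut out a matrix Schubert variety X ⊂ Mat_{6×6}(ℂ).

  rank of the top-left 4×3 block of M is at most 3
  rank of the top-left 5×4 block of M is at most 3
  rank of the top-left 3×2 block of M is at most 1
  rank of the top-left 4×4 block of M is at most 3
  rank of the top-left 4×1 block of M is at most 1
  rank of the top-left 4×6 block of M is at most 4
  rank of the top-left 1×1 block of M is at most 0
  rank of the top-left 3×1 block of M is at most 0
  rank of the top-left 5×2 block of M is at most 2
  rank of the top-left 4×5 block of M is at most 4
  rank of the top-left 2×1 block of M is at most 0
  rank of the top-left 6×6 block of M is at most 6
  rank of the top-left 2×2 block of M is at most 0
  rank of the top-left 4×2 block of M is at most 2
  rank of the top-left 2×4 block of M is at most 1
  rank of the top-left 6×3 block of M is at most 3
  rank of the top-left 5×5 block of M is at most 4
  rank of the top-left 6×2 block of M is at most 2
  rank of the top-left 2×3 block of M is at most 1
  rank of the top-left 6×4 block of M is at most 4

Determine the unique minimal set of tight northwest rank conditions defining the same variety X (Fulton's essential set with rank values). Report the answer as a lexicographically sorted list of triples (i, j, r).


Propagating the 20 rank bounds to every northwest block:

  row 1: 0 0 1 1 1 1
  row 2: 0 0 1 1 2 2
  row 3: 0 1 2 2 3 3
  row 4: 1 2 3 3 4 4
  row 5: 1 2 3 3 4 5
  row 6: 1 2 3 4 5 6

second differences of R give the permutation w = (3, 5, 2, 1, 6, 4).

|D(w)|=7, |Ess(w)|=4:

[(2, 2, 0), (2, 4, 1), (3, 1, 0), (5, 4, 3)]


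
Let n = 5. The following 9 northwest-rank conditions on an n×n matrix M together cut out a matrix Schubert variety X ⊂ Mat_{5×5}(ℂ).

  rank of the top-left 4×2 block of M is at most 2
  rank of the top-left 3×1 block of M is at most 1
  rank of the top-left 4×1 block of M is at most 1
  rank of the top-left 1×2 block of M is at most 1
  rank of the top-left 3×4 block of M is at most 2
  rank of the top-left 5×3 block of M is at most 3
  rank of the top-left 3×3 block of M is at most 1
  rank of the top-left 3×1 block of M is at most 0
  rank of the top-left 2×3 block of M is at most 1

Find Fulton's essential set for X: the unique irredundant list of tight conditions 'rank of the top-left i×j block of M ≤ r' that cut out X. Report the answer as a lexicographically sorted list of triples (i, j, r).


Computing R[i][j] = min implied NW-rank bound (n=5, 9 conditions):

  i=1: 0 | 1 | 1 | 1 | 1
  i=2: 0 | 1 | 1 | 2 | 2
  i=3: 0 | 1 | 1 | 2 | 3
  i=4: 1 | 2 | 2 | 3 | 4
  i=5: 1 | 2 | 3 | 4 | 5

hence w(1..5) = (2, 4, 5, 1, 3).

Rothe diagram D(w) (5 cells), 2 SE-corners (essential conditions):

[(3, 1, 0), (3, 3, 1)]


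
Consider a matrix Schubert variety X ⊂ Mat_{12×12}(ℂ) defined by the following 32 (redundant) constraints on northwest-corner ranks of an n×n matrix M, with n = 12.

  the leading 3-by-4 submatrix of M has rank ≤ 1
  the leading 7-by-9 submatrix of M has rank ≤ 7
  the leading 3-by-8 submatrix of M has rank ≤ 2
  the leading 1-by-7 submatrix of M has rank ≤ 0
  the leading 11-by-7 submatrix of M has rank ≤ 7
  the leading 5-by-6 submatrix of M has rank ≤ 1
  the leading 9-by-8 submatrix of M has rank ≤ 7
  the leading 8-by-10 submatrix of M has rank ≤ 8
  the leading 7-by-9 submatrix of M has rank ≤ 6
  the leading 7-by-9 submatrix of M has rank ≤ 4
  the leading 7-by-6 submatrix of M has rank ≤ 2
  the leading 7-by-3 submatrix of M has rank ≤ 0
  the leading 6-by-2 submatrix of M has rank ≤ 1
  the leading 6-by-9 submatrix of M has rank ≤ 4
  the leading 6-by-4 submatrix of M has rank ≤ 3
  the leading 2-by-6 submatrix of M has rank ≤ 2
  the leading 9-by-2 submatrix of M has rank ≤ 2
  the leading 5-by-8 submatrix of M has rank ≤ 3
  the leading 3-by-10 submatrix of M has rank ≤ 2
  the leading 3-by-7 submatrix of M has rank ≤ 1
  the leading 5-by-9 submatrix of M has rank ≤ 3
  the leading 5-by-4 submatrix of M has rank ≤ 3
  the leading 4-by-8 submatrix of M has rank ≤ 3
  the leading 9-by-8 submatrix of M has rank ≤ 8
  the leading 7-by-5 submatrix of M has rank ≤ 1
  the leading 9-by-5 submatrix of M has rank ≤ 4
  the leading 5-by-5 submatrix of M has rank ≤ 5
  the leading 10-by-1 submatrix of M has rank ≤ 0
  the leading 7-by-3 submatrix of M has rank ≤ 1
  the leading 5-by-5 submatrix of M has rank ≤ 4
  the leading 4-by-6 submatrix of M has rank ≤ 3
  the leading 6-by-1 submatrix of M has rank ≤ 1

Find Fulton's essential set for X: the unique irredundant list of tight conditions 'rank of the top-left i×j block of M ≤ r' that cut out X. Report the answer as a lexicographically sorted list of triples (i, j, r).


Computing R[i][j] = min implied NW-rank bound (n=12, 32 conditions):

  0 | 0 | 0 | 0 | 0 | 0 | 0 | 1 | 1 | 1 | 1 | 1
  0 | 0 | 0 | 1 | 1 | 1 | 1 | 2 | 2 | 2 | 2 | 2
  0 | 0 | 0 | 1 | 1 | 1 | 1 | 2 | 2 | 2 | 3 | 3
  0 | 0 | 0 | 1 | 1 | 1 | 2 | 3 | 3 | 3 | 4 | 4
  0 | 0 | 0 | 1 | 1 | 1 | 2 | 3 | 3 | 4 | 5 | 5
  0 | 0 | 0 | 1 | 1 | 2 | 3 | 4 | 4 | 5 | 6 | 6
  0 | 0 | 0 | 1 | 1 | 2 | 3 | 4 | 4 | 5 | 6 | 7
  0 | 1 | 1 | 2 | 2 | 3 | 4 | 5 | 5 | 6 | 7 | 8
  0 | 1 | 2 | 3 | 3 | 4 | 5 | 6 | 6 | 7 | 8 | 9
  0 | 1 | 2 | 3 | 4 | 5 | 6 | 7 | 7 | 8 | 9 | 10
  1 | 2 | 3 | 4 | 5 | 6 | 7 | 8 | 8 | 9 | 10 | 11
  1 | 2 | 3 | 4 | 5 | 6 | 7 | 8 | 9 | 10 | 11 | 12

giving w = (8, 4, 11, 7, 10, 6, 12, 2, 3, 5, 1, 9) via Δ²R.

D(w) has 41 cells with 9 SE-corners; essential set:

[(1, 7, 0), (3, 7, 1), (3, 10, 2), (5, 6, 1), (5, 9, 3), (7, 3, 0), (7, 5, 1), (7, 9, 4), (10, 1, 0)]


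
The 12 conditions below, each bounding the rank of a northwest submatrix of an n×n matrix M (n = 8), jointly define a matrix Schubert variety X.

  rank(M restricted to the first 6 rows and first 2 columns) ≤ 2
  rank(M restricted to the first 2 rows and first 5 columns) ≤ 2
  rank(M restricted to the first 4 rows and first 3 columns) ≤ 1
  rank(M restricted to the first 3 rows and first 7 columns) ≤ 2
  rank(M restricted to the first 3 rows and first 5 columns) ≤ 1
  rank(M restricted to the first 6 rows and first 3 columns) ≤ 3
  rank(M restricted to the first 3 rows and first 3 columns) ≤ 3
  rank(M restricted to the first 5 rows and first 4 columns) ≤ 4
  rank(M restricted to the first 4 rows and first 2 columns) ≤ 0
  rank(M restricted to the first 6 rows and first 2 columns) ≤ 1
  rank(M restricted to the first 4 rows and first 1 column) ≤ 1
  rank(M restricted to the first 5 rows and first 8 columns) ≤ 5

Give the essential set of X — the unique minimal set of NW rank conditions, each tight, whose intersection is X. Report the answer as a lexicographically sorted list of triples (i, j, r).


The tightest implied rank at each (i,j), from the 12 conditions:

  row 1: 0, 0, 1, 1, 1, 1, 1, 1
  row 2: 0, 0, 1, 1, 1, 2, 2, 2
  row 3: 0, 0, 1, 1, 1, 2, 2, 3
  row 4: 0, 0, 1, 2, 2, 3, 3, 4
  row 5: 1, 1, 2, 3, 3, 4, 4, 5
  row 6: 1, 1, 2, 3, 4, 5, 5, 6
  row 7: 1, 2, 3, 4, 5, 6, 6, 7
  row 8: 1, 2, 3, 4, 5, 6, 7, 8

second differences of R give the permutation w = (3, 6, 8, 4, 1, 5, 2, 7).

Rothe diagram D(w) (14 cells), 4 SE-corners (essential conditions):

[(3, 5, 1), (3, 7, 2), (4, 2, 0), (6, 2, 1)]


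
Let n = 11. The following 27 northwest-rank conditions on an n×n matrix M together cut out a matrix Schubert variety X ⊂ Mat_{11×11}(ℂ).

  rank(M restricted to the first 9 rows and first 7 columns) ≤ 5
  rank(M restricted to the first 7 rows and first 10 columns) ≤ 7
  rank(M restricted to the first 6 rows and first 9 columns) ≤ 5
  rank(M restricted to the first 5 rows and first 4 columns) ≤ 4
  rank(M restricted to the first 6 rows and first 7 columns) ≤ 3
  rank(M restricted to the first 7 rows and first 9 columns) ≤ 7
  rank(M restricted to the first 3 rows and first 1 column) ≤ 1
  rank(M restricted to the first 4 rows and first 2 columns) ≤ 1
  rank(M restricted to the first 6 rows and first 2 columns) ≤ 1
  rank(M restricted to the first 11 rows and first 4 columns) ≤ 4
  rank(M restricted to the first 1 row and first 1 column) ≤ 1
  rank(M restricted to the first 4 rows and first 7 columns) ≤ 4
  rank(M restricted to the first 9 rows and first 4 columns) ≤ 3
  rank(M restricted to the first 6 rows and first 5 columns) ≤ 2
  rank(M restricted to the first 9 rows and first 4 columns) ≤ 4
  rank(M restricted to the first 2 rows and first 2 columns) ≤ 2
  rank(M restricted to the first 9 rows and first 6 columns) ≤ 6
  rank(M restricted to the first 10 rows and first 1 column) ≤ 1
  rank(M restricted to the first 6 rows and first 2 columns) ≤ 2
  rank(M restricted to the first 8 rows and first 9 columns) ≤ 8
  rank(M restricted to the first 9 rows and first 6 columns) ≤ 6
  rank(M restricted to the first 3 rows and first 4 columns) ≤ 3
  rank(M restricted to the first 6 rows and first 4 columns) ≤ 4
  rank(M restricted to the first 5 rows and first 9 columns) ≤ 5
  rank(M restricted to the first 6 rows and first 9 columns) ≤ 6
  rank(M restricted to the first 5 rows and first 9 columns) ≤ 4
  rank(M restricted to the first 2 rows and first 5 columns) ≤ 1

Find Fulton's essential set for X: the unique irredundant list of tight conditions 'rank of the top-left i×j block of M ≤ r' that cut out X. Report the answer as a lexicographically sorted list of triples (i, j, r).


Computing R[i][j] = min implied NW-rank bound (n=11, 27 conditions):

  R[1]: 1 1 1 1 1 1 1 1 1 1 1
  R[2]: 1 1 1 1 1 2 2 2 2 2 2
  R[3]: 1 1 2 2 2 3 3 3 3 3 3
  R[4]: 1 1 2 2 2 3 3 4 4 4 4
  R[5]: 1 1 2 2 2 3 3 4 4 5 5
  R[6]: 1 1 2 2 2 3 3 4 5 6 6
  R[7]: 1 2 3 3 3 4 4 5 6 7 7
  R[8]: 1 2 3 3 4 5 5 6 7 8 8
  R[9]: 1 2 3 3 4 5 5 6 7 8 9
  R[10]: 1 2 3 4 5 6 6 7 8 9 10
  R[11]: 1 2 3 4 5 6 7 8 9 10 11

so w = (1, 6, 3, 8, 10, 9, 2, 5, 11, 4, 7).

7 SE-corners of the 21-cell Rothe diagram give Ess(w):

[(2, 5, 1), (5, 9, 4), (6, 2, 1), (6, 5, 2), (6, 7, 3), (9, 4, 3), (9, 7, 5)]


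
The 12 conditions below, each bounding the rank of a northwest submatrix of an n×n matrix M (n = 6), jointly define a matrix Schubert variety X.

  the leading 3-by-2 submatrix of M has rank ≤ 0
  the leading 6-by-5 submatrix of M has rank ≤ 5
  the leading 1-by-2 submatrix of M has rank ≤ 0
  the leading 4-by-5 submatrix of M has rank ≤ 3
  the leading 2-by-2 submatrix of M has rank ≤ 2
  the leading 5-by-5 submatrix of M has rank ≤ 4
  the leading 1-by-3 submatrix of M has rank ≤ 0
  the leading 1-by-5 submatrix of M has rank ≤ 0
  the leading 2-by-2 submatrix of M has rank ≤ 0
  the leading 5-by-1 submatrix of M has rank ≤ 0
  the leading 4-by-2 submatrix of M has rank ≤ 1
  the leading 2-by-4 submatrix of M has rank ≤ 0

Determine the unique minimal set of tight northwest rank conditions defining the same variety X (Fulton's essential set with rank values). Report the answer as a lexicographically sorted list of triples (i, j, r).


Reconstructing r_w from the 12 given conditions:

  R[1]: 0 0 0 0 0 1
  R[2]: 0 0 0 0 1 2
  R[3]: 0 0 1 1 2 3
  R[4]: 0 1 2 2 3 4
  R[5]: 0 1 2 3 4 5
  R[6]: 1 2 3 4 5 6

second differences of R give the permutation w = (6, 5, 3, 2, 4, 1).

Rothe diagram D(w) (13 cells), 4 SE-corners (essential conditions):

[(1, 5, 0), (2, 4, 0), (3, 2, 0), (5, 1, 0)]


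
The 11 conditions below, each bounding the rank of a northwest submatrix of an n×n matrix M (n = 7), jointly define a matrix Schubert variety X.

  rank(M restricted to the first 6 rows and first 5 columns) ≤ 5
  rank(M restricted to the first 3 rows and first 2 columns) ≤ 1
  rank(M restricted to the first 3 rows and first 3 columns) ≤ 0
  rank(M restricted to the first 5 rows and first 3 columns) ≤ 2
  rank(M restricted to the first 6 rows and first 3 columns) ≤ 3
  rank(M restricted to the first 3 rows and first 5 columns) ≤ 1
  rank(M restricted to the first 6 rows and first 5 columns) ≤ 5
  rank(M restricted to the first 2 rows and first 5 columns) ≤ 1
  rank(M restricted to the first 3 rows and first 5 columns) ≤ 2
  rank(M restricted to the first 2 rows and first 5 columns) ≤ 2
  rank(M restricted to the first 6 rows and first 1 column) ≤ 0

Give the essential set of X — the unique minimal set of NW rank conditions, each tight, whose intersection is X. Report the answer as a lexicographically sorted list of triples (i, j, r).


Recovering R(i,j) via the rank-extension bound from the 11 conditions:

  row 1: 0  0  0  1  1  1  1
  row 2: 0  0  0  1  1  2  2
  row 3: 0  0  0  1  1  2  3
  row 4: 0  1  1  2  2  3  4
  row 5: 0  1  2  3  3  4  5
  row 6: 0  1  2  3  4  5  6
  row 7: 1  2  3  4  5  6  7

second differences of R give the permutation w = (4, 6, 7, 2, 3, 5, 1).

ℓ(w)=14; the 3 essential cells (i,j,r):

[(3, 3, 0), (3, 5, 1), (6, 1, 0)]


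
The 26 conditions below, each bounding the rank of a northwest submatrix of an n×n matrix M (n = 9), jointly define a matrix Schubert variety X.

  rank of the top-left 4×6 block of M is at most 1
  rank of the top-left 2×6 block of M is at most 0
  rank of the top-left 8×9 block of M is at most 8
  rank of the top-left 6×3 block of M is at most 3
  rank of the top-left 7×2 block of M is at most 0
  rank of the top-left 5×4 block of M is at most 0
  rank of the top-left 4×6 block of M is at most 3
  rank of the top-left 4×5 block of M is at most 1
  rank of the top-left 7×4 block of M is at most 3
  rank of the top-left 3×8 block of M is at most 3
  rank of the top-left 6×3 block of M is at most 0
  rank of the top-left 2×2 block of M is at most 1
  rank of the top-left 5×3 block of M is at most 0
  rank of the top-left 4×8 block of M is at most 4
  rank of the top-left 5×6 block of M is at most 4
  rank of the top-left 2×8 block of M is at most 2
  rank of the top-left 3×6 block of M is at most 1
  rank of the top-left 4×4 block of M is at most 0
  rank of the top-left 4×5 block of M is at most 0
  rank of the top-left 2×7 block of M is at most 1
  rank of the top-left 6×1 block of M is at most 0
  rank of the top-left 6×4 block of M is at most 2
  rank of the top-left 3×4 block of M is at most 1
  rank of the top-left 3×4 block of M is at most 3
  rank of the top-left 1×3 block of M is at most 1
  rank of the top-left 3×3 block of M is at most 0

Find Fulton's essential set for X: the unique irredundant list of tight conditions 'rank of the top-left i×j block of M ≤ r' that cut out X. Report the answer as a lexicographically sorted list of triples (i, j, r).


The tightest implied rank at each (i,j), from the 26 conditions:

  i=1: 0  0  0  0  0  0  1  1  1
  i=2: 0  0  0  0  0  0  1  2  2
  i=3: 0  0  0  0  0  1  2  3  3
  i=4: 0  0  0  0  0  1  2  3  4
  i=5: 0  0  0  0  1  2  3  4  5
  i=6: 0  0  0  1  2  3  4  5  6
  i=7: 0  0  1  2  3  4  5  6  7
  i=8: 1  1  2  3  4  5  6  7  8
  i=9: 1  2  3  4  5  6  7  8  9

so w = (7, 8, 6, 9, 5, 4, 3, 1, 2).

ℓ(w)=31; the 5 essential cells (i,j,r):

[(2, 6, 0), (4, 5, 0), (5, 4, 0), (6, 3, 0), (7, 2, 0)]


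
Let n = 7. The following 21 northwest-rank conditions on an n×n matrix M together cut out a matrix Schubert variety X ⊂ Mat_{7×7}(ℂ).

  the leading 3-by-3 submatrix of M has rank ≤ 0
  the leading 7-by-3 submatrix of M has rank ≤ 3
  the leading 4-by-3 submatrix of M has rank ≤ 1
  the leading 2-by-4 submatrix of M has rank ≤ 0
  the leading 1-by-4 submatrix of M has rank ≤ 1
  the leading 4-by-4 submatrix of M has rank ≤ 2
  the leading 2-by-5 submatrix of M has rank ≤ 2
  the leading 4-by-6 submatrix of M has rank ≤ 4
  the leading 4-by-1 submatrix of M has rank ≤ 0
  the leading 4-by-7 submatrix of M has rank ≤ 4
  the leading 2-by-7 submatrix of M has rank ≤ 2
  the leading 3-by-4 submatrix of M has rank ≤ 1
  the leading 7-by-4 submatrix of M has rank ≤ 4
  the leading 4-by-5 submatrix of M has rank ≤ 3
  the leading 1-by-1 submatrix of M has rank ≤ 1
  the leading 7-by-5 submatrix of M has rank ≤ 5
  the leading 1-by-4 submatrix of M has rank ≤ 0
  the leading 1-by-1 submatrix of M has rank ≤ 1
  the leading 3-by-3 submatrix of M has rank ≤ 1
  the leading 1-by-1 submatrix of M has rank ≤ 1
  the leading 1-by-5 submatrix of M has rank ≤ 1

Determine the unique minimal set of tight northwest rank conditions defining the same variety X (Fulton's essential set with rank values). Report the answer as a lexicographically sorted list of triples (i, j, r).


Reconstructing r_w from the 21 given conditions:

  R[1]: 0  0  0  0  1  1  1
  R[2]: 0  0  0  0  1  2  2
  R[3]: 0  0  0  1  2  3  3
  R[4]: 0  1  1  2  3  4  4
  R[5]: 1  2  2  3  4  5  5
  R[6]: 1  2  3  4  5  6  6
  R[7]: 1  2  3  4  5  6  7

reading off 1-entries of Δ²R: w = (5, 6, 4, 2, 1, 3, 7).

Fulton essential set (3 of the 12 Rothe cells):

[(2, 4, 0), (3, 3, 0), (4, 1, 0)]


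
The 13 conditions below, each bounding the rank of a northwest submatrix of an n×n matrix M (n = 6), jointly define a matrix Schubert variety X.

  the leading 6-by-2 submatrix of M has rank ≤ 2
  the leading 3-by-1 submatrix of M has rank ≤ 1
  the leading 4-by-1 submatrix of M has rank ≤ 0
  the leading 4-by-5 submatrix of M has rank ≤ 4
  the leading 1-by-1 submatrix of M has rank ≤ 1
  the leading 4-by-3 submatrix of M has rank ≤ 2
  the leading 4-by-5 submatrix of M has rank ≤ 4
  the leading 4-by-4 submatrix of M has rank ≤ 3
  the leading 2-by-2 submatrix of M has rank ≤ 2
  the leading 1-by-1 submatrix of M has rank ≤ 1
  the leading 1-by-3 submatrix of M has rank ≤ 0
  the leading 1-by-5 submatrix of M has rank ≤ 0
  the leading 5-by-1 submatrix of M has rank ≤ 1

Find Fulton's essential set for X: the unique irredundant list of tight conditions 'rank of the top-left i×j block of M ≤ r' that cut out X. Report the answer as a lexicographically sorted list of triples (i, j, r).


Reconstructing r_w from the 13 given conditions:

  row 1: 0, 0, 0, 0, 0, 1
  row 2: 0, 1, 1, 1, 1, 2
  row 3: 0, 1, 2, 2, 2, 3
  row 4: 0, 1, 2, 3, 3, 4
  row 5: 1, 2, 3, 4, 4, 5
  row 6: 1, 2, 3, 4, 5, 6

reading off 1-entries of Δ²R: w = (6, 2, 3, 4, 1, 5).

2 SE-corners of the 8-cell Rothe diagram give Ess(w):

[(1, 5, 0), (4, 1, 0)]


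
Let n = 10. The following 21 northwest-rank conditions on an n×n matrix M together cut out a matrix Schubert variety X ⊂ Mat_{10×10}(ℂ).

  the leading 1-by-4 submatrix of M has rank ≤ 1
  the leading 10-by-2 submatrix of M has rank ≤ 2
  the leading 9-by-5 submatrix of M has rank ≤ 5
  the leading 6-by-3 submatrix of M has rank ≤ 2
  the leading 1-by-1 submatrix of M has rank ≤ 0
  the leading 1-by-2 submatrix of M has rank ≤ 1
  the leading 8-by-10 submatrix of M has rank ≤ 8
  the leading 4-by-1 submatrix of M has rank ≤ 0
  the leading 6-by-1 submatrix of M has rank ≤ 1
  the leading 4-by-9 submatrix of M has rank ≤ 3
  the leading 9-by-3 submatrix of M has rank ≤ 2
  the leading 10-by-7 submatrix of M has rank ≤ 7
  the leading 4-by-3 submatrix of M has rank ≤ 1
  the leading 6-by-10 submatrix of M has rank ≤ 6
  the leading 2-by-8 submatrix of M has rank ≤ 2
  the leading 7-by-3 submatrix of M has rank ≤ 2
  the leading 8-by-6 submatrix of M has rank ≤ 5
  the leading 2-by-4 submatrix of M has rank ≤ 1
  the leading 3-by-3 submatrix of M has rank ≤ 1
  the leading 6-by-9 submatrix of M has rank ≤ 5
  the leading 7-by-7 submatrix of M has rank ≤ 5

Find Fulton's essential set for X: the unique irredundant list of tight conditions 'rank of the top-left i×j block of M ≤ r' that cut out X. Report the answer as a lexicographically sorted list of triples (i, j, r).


Recovering R(i,j) via the rank-extension bound from the 21 conditions:

  0 | 1 | 1 | 1 | 1 | 1 | 1 | 1 | 1 | 1
  0 | 1 | 1 | 1 | 2 | 2 | 2 | 2 | 2 | 2
  0 | 1 | 1 | 2 | 3 | 3 | 3 | 3 | 3 | 3
  0 | 1 | 1 | 2 | 3 | 3 | 3 | 3 | 3 | 4
  1 | 2 | 2 | 3 | 4 | 4 | 4 | 4 | 4 | 5
  1 | 2 | 2 | 3 | 4 | 5 | 5 | 5 | 5 | 6
  1 | 2 | 2 | 3 | 4 | 5 | 5 | 6 | 6 | 7
  1 | 2 | 2 | 3 | 4 | 5 | 6 | 7 | 7 | 8
  1 | 2 | 2 | 3 | 4 | 5 | 6 | 7 | 8 | 9
  1 | 2 | 3 | 4 | 5 | 6 | 7 | 8 | 9 | 10

so w = (2, 5, 4, 10, 1, 6, 8, 7, 9, 3).

Rothe diagram D(w) (17 cells), 6 SE-corners (essential conditions):

[(2, 4, 1), (4, 1, 0), (4, 3, 1), (4, 9, 3), (7, 7, 5), (9, 3, 2)]


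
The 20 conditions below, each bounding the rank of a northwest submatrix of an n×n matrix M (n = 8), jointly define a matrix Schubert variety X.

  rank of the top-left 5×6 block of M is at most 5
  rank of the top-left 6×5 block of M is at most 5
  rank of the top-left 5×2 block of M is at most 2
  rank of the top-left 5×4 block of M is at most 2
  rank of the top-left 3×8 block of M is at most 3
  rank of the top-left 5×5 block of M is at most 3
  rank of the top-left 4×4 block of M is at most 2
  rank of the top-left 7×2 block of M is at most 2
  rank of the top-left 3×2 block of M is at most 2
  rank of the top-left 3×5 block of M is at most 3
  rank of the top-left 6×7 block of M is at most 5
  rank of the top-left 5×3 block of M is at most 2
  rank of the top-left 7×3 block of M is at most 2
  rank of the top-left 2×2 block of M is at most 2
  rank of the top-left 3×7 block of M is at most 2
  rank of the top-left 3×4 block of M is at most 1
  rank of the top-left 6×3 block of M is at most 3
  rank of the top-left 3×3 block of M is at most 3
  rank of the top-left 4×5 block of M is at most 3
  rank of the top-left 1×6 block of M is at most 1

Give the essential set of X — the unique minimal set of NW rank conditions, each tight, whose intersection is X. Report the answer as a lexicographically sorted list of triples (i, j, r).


Propagating the 20 rank bounds to every northwest block:

  1 | 1 | 1 | 1 | 1 | 1 | 1 | 1
  1 | 1 | 1 | 1 | 2 | 2 | 2 | 2
  1 | 1 | 1 | 1 | 2 | 2 | 2 | 3
  1 | 2 | 2 | 2 | 3 | 3 | 3 | 4
  1 | 2 | 2 | 2 | 3 | 4 | 4 | 5
  1 | 2 | 2 | 3 | 4 | 5 | 5 | 6
  1 | 2 | 2 | 3 | 4 | 5 | 6 | 7
  1 | 2 | 3 | 4 | 5 | 6 | 7 | 8

giving w = (1, 5, 8, 2, 6, 4, 7, 3) via Δ²R.

Rothe diagram D(w) (12 cells), 4 SE-corners (essential conditions):

[(3, 4, 1), (3, 7, 2), (5, 4, 2), (7, 3, 2)]


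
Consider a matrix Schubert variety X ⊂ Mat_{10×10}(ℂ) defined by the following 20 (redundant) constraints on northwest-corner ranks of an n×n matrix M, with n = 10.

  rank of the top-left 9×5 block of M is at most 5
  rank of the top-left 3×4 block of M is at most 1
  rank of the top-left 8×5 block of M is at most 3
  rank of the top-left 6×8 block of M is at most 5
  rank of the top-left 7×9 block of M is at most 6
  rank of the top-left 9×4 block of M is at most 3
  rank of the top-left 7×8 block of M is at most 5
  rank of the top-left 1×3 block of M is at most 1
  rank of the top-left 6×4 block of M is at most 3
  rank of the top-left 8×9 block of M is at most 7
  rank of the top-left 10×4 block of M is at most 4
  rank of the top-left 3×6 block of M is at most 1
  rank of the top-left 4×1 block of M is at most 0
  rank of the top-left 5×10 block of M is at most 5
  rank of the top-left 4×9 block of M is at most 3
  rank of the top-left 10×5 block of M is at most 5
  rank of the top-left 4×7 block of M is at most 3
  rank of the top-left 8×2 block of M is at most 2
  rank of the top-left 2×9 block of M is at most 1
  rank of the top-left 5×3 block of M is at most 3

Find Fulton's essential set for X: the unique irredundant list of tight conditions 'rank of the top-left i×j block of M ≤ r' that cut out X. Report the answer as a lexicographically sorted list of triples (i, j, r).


Reconstructing r_w from the 20 given conditions:

  R[1]: 0 | 1 | 1 | 1 | 1 | 1 | 1 | 1 | 1 | 1
  R[2]: 0 | 1 | 1 | 1 | 1 | 1 | 1 | 1 | 1 | 2
  R[3]: 0 | 1 | 1 | 1 | 1 | 1 | 2 | 2 | 2 | 3
  R[4]: 0 | 1 | 2 | 2 | 2 | 2 | 3 | 3 | 3 | 4
  R[5]: 1 | 2 | 3 | 3 | 3 | 3 | 4 | 4 | 4 | 5
  R[6]: 1 | 2 | 3 | 3 | 3 | 4 | 5 | 5 | 5 | 6
  R[7]: 1 | 2 | 3 | 3 | 3 | 4 | 5 | 5 | 6 | 7
  R[8]: 1 | 2 | 3 | 3 | 3 | 4 | 5 | 6 | 7 | 8
  R[9]: 1 | 2 | 3 | 3 | 4 | 5 | 6 | 7 | 8 | 9
  R[10]: 1 | 2 | 3 | 4 | 5 | 6 | 7 | 8 | 9 | 10

the unique w with this rank table is (2, 10, 7, 3, 1, 6, 9, 8, 5, 4).

Rothe diagram D(w) (23 cells), 6 SE-corners (essential conditions):

[(2, 9, 1), (3, 6, 1), (4, 1, 0), (7, 8, 5), (8, 5, 3), (9, 4, 3)]


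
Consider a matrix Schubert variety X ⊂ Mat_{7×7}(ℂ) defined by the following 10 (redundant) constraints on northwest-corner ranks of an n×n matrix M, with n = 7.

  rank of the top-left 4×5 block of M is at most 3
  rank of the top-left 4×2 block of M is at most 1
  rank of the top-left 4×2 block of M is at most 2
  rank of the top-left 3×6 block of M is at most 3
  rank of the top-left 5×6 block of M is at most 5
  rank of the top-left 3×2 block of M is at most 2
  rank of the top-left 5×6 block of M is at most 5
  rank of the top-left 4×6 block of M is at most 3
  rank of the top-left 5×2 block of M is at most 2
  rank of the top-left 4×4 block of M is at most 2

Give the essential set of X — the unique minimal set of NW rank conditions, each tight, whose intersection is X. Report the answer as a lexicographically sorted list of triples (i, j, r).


Computing R[i][j] = min implied NW-rank bound (n=7, 10 conditions):

  1 | 1 | 1 | 1 | 1 | 1 | 1
  1 | 1 | 2 | 2 | 2 | 2 | 2
  1 | 1 | 2 | 2 | 3 | 3 | 3
  1 | 1 | 2 | 2 | 3 | 3 | 4
  1 | 2 | 3 | 3 | 4 | 4 | 5
  1 | 2 | 3 | 4 | 5 | 5 | 6
  1 | 2 | 3 | 4 | 5 | 6 | 7

giving w = (1, 3, 5, 7, 2, 4, 6) via Δ²R.

Fulton essential set (3 of the 6 Rothe cells):

[(4, 2, 1), (4, 4, 2), (4, 6, 3)]


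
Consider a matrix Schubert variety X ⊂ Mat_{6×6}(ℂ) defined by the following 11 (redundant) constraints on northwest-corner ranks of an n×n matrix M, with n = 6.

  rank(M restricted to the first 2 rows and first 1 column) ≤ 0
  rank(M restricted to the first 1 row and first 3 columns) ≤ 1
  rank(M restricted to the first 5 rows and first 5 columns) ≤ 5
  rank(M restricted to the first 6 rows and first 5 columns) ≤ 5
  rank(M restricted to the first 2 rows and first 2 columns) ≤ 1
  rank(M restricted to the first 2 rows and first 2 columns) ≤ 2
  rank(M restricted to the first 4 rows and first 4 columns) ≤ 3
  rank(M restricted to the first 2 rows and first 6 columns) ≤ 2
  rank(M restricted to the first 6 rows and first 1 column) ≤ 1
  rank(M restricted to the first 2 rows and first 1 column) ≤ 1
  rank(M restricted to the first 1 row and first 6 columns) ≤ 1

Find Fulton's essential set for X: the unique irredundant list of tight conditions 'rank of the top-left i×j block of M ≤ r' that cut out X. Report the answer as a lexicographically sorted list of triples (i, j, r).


Computing R[i][j] = min implied NW-rank bound (n=6, 11 conditions):

  R[1]: 0 1 1 1 1 1
  R[2]: 0 1 2 2 2 2
  R[3]: 1 2 3 3 3 3
  R[4]: 1 2 3 3 4 4
  R[5]: 1 2 3 4 5 5
  R[6]: 1 2 3 4 5 6

the unique w with this rank table is (2, 3, 1, 5, 4, 6).

ℓ(w)=3; the 2 essential cells (i,j,r):

[(2, 1, 0), (4, 4, 3)]


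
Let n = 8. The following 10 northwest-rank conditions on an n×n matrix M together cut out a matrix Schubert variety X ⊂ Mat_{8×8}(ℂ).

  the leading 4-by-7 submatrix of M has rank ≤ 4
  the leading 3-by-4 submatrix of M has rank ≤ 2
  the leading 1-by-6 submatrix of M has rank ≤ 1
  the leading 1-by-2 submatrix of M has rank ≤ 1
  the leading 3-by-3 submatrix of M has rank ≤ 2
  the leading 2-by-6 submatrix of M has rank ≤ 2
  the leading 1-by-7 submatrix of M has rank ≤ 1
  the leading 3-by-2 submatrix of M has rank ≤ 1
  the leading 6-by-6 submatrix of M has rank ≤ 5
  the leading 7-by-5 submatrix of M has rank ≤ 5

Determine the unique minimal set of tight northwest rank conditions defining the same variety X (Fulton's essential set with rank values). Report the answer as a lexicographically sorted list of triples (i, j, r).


Propagating the 10 rank bounds to every northwest block:

  R[1]: 1 1 1 1 1 1 1 1
  R[2]: 1 1 2 2 2 2 2 2
  R[3]: 1 1 2 2 3 3 3 3
  R[4]: 1 2 3 3 4 4 4 4
  R[5]: 1 2 3 4 5 5 5 5
  R[6]: 1 2 3 4 5 5 6 6
  R[7]: 1 2 3 4 5 6 7 7
  R[8]: 1 2 3 4 5 6 7 8

hence w(1..8) = (1, 3, 5, 2, 4, 7, 6, 8).

ℓ(w)=4; the 3 essential cells (i,j,r):

[(3, 2, 1), (3, 4, 2), (6, 6, 5)]


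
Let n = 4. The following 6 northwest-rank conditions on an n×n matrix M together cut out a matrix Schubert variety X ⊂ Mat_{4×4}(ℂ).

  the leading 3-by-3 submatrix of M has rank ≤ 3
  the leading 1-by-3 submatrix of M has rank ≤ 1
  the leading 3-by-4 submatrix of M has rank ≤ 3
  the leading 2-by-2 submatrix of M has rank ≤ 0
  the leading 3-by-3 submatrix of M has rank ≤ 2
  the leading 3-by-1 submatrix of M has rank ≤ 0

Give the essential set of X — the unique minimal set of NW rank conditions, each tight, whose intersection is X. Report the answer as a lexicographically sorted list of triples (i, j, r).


Propagating the 6 rank bounds to every northwest block:

  i=1: 0, 0, 1, 1
  i=2: 0, 0, 1, 2
  i=3: 0, 1, 2, 3
  i=4: 1, 2, 3, 4

second differences of R give the permutation w = (3, 4, 2, 1).

2 SE-corners of the 5-cell Rothe diagram give Ess(w):

[(2, 2, 0), (3, 1, 0)]
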